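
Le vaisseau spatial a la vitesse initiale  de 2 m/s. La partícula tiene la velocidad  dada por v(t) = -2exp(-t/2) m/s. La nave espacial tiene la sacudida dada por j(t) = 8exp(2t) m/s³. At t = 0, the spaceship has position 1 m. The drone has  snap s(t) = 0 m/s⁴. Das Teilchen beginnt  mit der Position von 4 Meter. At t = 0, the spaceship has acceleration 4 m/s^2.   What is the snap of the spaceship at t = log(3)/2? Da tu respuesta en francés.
Nous devons dériver notre équation du jerk j(t) = 8·exp(2·t) 1 fois. La dérivée du jerk donne le snap: s(t) = 16·exp(2·t). De l'équation du snap s(t) = 16·exp(2·t), nous substituons t = log(3)/2 pour obtenir s = 48.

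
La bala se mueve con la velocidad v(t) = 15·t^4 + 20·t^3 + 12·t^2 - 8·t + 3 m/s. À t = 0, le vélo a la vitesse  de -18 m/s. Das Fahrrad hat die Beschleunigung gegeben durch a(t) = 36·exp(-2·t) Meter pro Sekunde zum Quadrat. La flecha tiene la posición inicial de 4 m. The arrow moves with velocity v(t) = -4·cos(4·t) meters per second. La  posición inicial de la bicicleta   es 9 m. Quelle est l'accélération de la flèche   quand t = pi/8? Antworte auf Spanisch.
Debemos derivar nuestra ecuación de la velocidad v(t) = -4·cos(4·t) 1 vez. Tomando d/dt de v(t), encontramos a(t) = 16·sin(4·t). De la ecuación de la aceleración a(t) = 16·sin(4·t), sustituimos t = pi/8 para obtener a = 16.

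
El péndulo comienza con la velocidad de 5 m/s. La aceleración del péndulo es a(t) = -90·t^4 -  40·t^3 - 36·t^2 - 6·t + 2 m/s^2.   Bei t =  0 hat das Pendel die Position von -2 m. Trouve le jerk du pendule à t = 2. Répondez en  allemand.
Wir müssen unsere Gleichung für die Beschleunigung a(t) = -90·t^4 - 40·t^3 - 36·t^2 - 6·t + 2 1-mal ableiten. Mit d/dt von a(t) finden wir j(t) = -360·t^3 - 120·t^2 - 72·t - 6. Aus der Gleichung für den Ruck j(t) = -360·t^3 - 120·t^2 - 72·t - 6, setzen wir t = 2 ein und erhalten j = -3510.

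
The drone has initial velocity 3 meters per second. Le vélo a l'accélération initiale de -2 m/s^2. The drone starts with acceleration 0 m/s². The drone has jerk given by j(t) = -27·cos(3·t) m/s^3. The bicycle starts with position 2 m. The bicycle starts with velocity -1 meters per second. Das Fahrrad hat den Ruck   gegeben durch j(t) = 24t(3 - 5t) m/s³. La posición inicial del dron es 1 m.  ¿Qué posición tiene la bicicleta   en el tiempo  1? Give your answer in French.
Nous devons intégrer notre équation du jerk j(t) = 24·t·(3 - 5·t) 3 fois. En prenant ∫j(t)dt et en appliquant a(0) = -2, nous trouvons a(t) = -40·t^3 + 36·t^2 - 2. En intégrant l'accélération et en utilisant la condition initiale v(0) = -1, nous obtenons v(t) = -10·t^4 + 12·t^3 - 2·t - 1. L'intégrale de la vitesse est la position. En utilisant x(0) = 2, nous obtenons x(t) = -2·t^5 + 3·t^4 - t^2 - t + 2. De l'équation de la position x(t) = -2·t^5 + 3·t^4 - t^2 - t + 2, nous substituons t = 1 pour obtenir x = 1.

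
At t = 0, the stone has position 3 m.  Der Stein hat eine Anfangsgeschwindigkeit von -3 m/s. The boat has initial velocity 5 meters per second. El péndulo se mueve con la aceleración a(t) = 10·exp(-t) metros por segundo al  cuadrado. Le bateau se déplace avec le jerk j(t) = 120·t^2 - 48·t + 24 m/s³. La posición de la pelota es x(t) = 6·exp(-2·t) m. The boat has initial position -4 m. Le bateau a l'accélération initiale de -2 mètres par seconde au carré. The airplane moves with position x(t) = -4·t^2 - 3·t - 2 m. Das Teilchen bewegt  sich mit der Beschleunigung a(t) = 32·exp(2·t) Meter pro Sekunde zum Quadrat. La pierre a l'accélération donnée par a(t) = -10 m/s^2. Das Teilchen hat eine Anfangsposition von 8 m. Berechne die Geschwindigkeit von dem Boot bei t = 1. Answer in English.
We must find the antiderivative of our jerk equation j(t) = 120·t^2 - 48·t + 24 2 times. The integral of jerk, with a(0) = -2, gives acceleration: a(t) = 40·t^3 - 24·t^2 + 24·t - 2. The integral of acceleration, with v(0) = 5, gives velocity: v(t) = 10·t^4 - 8·t^3 + 12·t^2 - 2·t + 5. We have velocity v(t) = 10·t^4 - 8·t^3 + 12·t^2 - 2·t + 5. Substituting t = 1: v(1) = 17.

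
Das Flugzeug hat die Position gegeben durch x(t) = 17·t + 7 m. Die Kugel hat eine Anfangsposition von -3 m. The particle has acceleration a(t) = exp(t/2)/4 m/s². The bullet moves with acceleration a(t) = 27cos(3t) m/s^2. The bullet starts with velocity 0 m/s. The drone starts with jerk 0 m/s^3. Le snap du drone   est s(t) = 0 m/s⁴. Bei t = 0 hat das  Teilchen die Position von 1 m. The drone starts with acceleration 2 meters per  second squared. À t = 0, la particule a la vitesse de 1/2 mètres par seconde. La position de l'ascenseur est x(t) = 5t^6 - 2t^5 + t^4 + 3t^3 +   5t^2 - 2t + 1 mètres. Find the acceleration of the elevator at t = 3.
To solve this, we need to take 2 derivatives of our position equation x(t) = 5·t^6 - 2·t^5 + t^4 + 3·t^3 + 5·t^2 - 2·t + 1. The derivative of position gives velocity: v(t) = 30·t^5 - 10·t^4 + 4·t^3 + 9·t^2 + 10·t - 2. Differentiating velocity, we get acceleration: a(t) = 150·t^4 - 40·t^3 + 12·t^2 + 18·t + 10. From the given acceleration equation a(t) = 150·t^4 - 40·t^3 + 12·t^2 + 18·t + 10, we substitute t = 3 to get a = 11242.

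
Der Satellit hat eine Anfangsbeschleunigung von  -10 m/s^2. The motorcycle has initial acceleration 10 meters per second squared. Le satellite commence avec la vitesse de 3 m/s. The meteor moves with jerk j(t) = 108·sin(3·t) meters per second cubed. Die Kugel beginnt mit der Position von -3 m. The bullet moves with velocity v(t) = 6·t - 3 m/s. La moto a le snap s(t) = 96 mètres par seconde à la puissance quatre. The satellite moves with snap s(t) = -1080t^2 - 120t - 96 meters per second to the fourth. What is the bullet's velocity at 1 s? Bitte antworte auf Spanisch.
Usando v(t) = 6·t - 3 y sustituyendo t = 1, encontramos v = 3.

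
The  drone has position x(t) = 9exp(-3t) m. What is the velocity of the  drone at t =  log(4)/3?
To solve this, we need to take 1 derivative of our position equation x(t) = 9·exp(-3·t). The derivative of position gives velocity: v(t) = -27·exp(-3·t). From the given velocity equation v(t) = -27·exp(-3·t), we substitute t = log(4)/3 to get v = -27/4.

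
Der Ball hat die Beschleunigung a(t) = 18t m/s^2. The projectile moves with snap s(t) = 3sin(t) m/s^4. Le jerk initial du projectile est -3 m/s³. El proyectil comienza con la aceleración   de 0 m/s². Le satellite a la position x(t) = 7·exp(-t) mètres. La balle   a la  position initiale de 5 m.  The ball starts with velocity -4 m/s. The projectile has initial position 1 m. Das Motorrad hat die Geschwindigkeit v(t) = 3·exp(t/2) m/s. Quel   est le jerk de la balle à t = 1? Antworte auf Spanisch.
Para resolver esto, necesitamos tomar 1 derivada de nuestra ecuación de la aceleración a(t) = 18·t. Tomando d/dt de a(t), encontramos j(t) = 18. De la ecuación de la sacudida j(t) = 18, sustituimos t = 1 para obtener j = 18.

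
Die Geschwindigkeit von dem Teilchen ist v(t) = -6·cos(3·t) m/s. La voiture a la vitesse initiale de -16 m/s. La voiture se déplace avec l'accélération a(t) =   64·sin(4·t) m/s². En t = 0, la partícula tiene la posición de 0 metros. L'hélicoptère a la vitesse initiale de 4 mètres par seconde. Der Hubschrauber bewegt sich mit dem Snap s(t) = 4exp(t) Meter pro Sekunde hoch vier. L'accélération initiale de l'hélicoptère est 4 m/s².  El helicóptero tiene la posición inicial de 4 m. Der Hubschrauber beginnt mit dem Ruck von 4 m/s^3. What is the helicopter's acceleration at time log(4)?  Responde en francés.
Pour résoudre ceci, nous devons prendre 2 intégrales de notre équation du snap s(t) = 4·exp(t). En intégrant le snap et en utilisant la condition initiale j(0) = 4, nous obtenons j(t) = 4·exp(t). La primitive du jerk, avec a(0) = 4, donne l'accélération: a(t) = 4·exp(t). Nous avons l'accélération a(t) = 4·exp(t). En substituant t = log(4): a(log(4)) = 16.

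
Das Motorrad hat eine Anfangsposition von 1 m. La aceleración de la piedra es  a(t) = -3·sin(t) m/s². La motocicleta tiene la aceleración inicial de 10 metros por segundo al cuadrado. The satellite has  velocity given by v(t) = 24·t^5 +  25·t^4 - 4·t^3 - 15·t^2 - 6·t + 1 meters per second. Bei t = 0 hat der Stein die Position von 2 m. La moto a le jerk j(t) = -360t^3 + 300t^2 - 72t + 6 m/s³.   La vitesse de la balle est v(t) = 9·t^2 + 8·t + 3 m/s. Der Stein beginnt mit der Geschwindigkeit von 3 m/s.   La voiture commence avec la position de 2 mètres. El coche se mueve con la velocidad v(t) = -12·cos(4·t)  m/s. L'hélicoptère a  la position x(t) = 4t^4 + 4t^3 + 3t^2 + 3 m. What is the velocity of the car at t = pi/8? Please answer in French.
En utilisant v(t) = -12·cos(4·t) et en substituant t = pi/8, nous trouvons v = 0.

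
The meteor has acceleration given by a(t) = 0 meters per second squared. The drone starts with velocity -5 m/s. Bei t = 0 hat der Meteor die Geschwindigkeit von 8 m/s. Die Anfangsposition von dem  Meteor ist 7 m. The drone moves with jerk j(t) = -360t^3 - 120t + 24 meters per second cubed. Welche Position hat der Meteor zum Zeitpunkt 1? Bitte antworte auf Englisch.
We must find the antiderivative of our acceleration equation a(t) = 0 2 times. Finding the integral of a(t) and using v(0) = 8: v(t) = 8. Taking ∫v(t)dt and applying x(0) = 7, we find x(t) = 8·t + 7. Using x(t) = 8·t + 7 and substituting t = 1, we find x = 15.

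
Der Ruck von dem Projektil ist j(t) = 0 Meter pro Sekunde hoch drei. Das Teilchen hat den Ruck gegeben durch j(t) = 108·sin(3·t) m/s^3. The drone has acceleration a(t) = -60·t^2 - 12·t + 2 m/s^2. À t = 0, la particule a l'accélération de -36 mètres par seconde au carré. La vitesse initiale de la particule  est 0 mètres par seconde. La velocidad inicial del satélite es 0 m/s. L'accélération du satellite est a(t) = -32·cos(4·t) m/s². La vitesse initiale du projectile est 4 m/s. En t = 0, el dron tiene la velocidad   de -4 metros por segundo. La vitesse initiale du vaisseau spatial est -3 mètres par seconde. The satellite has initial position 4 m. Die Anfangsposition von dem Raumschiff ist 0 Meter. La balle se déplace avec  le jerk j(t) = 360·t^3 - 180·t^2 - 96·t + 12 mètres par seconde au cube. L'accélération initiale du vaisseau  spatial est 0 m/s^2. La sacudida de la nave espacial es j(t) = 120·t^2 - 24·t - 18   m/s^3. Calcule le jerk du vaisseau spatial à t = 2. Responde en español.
De la ecuación de la sacudida j(t) = 120·t^2 - 24·t - 18, sustituimos t = 2 para obtener j = 414.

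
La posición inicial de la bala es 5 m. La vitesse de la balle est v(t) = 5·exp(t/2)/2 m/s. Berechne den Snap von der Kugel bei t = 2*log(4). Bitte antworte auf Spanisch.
Debemos derivar nuestra ecuación de la velocidad v(t) = 5·exp(t/2)/2 3 veces. La derivada de la velocidad da la aceleración: a(t) = 5·exp(t/2)/4. Tomando d/dt de a(t), encontramos j(t) = 5·exp(t/2)/8. Derivando la sacudida, obtenemos el snap: s(t) = 5·exp(t/2)/16. Tenemos el snap s(t) = 5·exp(t/2)/16. Sustituyendo t = 2*log(4): s(2*log(4)) = 5/4.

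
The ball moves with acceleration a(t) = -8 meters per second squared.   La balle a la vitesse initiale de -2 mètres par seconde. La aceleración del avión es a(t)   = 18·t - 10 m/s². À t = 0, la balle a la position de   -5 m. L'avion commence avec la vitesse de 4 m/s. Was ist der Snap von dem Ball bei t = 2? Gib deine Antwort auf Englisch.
We must differentiate our acceleration equation a(t) = -8 2 times. Differentiating acceleration, we get jerk: j(t) = 0. Differentiating jerk, we get snap: s(t) = 0. We have snap s(t) = 0. Substituting t = 2: s(2) = 0.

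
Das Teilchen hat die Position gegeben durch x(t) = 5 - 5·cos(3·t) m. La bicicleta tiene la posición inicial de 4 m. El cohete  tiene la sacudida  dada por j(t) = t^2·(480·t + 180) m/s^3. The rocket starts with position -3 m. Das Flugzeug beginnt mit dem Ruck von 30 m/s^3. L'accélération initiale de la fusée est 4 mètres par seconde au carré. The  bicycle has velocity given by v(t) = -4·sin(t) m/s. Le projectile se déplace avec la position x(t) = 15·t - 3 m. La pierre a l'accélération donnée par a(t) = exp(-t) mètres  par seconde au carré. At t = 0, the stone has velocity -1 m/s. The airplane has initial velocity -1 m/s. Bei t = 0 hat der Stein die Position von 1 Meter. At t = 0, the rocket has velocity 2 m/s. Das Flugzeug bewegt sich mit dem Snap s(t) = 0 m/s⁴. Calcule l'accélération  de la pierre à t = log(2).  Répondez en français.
En utilisant a(t) = exp(-t) et en substituant t = log(2), nous trouvons a = 1/2.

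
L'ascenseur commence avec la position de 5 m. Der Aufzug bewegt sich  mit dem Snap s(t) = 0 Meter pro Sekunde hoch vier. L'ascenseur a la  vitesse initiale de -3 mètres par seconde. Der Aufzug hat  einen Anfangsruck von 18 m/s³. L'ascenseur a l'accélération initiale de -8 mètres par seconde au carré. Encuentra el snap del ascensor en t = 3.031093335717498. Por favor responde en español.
Tenemos el snap s(t) = 0. Sustituyendo t = 3.031093335717498: s(3.031093335717498) = 0.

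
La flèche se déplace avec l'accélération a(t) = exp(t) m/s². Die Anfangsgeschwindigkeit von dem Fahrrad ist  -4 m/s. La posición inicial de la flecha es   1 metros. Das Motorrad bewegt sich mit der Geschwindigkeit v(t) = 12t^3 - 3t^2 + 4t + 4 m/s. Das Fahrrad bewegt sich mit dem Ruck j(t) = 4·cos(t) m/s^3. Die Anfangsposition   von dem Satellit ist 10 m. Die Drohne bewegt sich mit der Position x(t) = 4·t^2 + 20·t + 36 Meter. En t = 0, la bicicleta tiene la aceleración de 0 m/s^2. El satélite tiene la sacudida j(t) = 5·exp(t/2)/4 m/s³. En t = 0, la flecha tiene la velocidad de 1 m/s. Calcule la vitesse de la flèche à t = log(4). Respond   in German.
Um dies zu lösen, müssen wir 1 Stammfunktion unserer Gleichung für die Beschleunigung a(t) = exp(t) finden. Die Stammfunktion von der Beschleunigung ist die Geschwindigkeit. Mit v(0) = 1 erhalten wir v(t) = exp(t). Mit v(t) = exp(t) und Einsetzen von t = log(4), finden wir v = 4.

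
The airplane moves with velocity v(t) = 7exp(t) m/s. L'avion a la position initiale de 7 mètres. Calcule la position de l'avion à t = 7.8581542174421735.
Pour résoudre ceci, nous devons prendre 1 intégrale de notre équation de la vitesse v(t) = 7·exp(t). En intégrant la vitesse et en utilisant la condition initiale x(0) = 7, nous obtenons x(t) = 7·exp(t). Nous avons la position x(t) = 7·exp(t). En substituant t = 7.8581542174421735: x(7.8581542174421735) = 18107.1898289317.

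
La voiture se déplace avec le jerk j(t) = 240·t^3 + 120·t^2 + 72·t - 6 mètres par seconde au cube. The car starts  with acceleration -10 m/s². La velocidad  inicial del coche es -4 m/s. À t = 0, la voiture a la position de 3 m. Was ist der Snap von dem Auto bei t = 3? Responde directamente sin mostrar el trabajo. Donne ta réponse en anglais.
The snap at t = 3 is s = 7272.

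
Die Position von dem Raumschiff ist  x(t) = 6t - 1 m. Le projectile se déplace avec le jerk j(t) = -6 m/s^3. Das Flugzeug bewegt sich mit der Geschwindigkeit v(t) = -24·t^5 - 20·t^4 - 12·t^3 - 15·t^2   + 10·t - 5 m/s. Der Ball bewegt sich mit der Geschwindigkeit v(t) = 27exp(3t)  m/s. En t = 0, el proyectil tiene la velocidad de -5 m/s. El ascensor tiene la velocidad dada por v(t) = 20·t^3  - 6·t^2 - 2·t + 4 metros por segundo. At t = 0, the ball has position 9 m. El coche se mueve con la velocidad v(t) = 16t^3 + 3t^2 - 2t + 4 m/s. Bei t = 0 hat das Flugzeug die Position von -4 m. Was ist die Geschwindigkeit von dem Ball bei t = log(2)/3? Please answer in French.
De l'équation de la vitesse v(t) = 27·exp(3·t), nous substituons t = log(2)/3 pour obtenir v = 54.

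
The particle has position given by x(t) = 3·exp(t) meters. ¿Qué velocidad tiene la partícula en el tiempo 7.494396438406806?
Debemos derivar nuestra ecuación de la posición x(t) = 3·exp(t) 1 vez. La derivada de la posición da la velocidad: v(t) = 3·exp(t). Tenemos la velocidad v(t) = 3·exp(t). Sustituyendo t = 7.494396438406806: v(7.494396438406806) = 5393.81781196291.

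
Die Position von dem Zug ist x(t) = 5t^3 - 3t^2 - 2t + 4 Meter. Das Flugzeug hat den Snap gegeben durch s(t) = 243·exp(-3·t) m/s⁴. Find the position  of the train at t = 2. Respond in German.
Mit x(t) = 5·t^3 - 3·t^2 - 2·t + 4 und Einsetzen von t = 2, finden wir x = 28.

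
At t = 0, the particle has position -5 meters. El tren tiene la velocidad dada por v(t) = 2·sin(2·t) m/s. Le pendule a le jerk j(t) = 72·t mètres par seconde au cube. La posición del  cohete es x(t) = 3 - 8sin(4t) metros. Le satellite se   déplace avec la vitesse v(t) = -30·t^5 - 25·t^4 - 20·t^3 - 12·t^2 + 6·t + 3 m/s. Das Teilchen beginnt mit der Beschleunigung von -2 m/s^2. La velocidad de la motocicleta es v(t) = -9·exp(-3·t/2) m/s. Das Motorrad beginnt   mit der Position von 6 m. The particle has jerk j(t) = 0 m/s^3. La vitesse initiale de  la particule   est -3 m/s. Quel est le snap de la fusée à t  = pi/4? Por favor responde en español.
Partiendo de la posición x(t) = 3 - 8·sin(4·t), tomamos 4 derivadas. La derivada de la posición da la velocidad: v(t) = -32·cos(4·t). Tomando d/dt de v(t), encontramos a(t) = 128·sin(4·t). La derivada de la aceleración da la sacudida: j(t) = 512·cos(4·t). Tomando d/dt de j(t), encontramos s(t) = -2048·sin(4·t). Usando s(t) = -2048·sin(4·t) y sustituyendo t = pi/4, encontramos s = 0.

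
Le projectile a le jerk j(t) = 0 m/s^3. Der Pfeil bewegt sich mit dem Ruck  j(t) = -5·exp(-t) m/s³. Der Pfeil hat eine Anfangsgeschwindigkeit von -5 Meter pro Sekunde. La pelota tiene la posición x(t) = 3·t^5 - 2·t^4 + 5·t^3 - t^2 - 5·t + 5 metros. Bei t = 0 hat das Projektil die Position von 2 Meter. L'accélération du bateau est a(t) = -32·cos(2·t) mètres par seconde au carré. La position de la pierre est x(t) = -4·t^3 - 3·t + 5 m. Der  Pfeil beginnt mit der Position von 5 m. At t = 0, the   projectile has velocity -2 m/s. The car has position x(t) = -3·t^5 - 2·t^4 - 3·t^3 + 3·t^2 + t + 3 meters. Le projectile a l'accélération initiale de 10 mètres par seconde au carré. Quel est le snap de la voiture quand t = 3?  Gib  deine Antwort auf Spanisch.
Partiendo de la posición x(t) = -3·t^5 - 2·t^4 - 3·t^3 + 3·t^2 + t + 3, tomamos 4 derivadas. Derivando la posición, obtenemos la velocidad: v(t) = -15·t^4 - 8·t^3 - 9·t^2 + 6·t + 1. Derivando la velocidad, obtenemos la aceleración: a(t) = -60·t^3 - 24·t^2 - 18·t + 6. Derivando la aceleración, obtenemos la sacudida: j(t) = -180·t^2 - 48·t - 18. Tomando d/dt de j(t), encontramos s(t) = -360·t - 48. Tenemos el snap s(t) = -360·t - 48. Sustituyendo t = 3: s(3) = -1128.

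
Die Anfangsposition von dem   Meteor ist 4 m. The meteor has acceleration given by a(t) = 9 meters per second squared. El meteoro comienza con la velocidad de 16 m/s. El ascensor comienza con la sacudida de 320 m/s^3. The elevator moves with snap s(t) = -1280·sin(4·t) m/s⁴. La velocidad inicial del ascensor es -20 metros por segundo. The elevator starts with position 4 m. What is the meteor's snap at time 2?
Starting from acceleration a(t) = 9, we take 2 derivatives. Taking d/dt of a(t), we find j(t) = 0. Taking d/dt of j(t), we find s(t) = 0. Using s(t) = 0 and substituting t = 2, we find s = 0.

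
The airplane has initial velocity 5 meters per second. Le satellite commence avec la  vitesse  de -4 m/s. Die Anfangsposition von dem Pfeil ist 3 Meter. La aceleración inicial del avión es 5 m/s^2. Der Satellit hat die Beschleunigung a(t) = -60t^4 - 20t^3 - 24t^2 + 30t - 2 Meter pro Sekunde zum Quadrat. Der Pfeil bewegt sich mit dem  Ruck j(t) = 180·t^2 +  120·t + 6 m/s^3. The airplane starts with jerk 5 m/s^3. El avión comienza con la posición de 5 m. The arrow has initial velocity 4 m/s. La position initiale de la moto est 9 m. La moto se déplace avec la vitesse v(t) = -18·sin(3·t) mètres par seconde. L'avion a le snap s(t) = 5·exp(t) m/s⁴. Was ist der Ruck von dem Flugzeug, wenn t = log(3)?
Wir müssen das Integral unserer Gleichung für den Snap s(t) = 5·exp(t) 1-mal finden. Das Integral von dem Snap ist der Ruck. Mit j(0) = 5 erhalten wir j(t) = 5·exp(t). Aus der Gleichung für den Ruck j(t) = 5·exp(t), setzen wir t = log(3) ein und erhalten j = 15.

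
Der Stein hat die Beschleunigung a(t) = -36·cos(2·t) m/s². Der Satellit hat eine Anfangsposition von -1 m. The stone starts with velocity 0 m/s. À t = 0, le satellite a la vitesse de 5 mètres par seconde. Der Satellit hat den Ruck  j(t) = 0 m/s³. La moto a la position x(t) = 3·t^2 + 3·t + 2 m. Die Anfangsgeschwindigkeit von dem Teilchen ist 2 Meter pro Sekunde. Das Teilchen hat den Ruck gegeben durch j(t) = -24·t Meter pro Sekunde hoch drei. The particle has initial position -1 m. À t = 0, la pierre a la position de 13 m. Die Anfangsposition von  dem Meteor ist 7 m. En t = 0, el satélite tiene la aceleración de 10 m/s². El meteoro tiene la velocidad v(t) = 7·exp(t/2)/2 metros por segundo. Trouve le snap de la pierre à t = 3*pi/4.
En partant de l'accélération a(t) = -36·cos(2·t), nous prenons 2 dérivées. En prenant d/dt de a(t), nous trouvons j(t) = 72·sin(2·t). En prenant d/dt de j(t), nous trouvons s(t) = 144·cos(2·t). De l'équation du snap s(t) = 144·cos(2·t), nous substituons t = 3*pi/4 pour obtenir s = 0.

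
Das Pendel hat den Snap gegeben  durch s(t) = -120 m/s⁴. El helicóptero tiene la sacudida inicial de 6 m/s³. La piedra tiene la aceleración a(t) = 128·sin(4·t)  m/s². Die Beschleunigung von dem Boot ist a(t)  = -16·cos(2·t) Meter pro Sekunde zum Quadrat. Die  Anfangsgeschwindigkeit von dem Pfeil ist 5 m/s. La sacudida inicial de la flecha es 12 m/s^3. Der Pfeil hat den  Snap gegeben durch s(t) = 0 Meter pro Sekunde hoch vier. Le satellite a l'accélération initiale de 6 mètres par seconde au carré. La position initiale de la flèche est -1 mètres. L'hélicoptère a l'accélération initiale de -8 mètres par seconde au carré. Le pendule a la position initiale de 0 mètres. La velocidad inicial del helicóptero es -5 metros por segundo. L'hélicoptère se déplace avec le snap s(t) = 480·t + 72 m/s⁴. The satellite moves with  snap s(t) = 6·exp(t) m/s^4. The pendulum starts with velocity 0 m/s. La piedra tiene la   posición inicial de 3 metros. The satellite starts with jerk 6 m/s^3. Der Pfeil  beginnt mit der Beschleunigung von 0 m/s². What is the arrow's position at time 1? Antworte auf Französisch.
En partant du snap s(t) = 0, nous prenons 4 primitives. L'intégrale du snap est le jerk. En utilisant j(0) = 12, nous obtenons j(t) = 12. En prenant ∫j(t)dt et en appliquant a(0) = 0, nous trouvons a(t) = 12·t. La primitive de l'accélération, avec v(0) = 5, donne la vitesse: v(t) = 6·t^2 + 5. En intégrant la vitesse et en utilisant la condition initiale x(0) = -1, nous obtenons x(t) = 2·t^3 + 5·t - 1. De l'équation de la position x(t) = 2·t^3 + 5·t - 1, nous substituons t = 1 pour obtenir x = 6.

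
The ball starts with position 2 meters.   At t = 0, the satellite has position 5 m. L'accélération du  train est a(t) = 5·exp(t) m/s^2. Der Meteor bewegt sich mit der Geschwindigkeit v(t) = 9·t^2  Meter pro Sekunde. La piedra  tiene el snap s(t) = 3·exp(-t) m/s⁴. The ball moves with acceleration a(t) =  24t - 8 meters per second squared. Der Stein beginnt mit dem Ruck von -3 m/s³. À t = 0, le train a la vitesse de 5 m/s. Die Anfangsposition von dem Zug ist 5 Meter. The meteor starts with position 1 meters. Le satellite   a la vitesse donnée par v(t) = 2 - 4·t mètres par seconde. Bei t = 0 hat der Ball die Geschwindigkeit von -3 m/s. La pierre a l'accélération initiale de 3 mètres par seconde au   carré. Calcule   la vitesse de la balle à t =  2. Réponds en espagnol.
Para resolver esto, necesitamos tomar 1 antiderivada de nuestra ecuación de la aceleración a(t) = 24·t - 8. Tomando ∫a(t)dt y aplicando v(0) = -3, encontramos v(t) = 12·t^2 - 8·t - 3. Tenemos la velocidad v(t) = 12·t^2 - 8·t - 3. Sustituyendo t = 2: v(2) = 29.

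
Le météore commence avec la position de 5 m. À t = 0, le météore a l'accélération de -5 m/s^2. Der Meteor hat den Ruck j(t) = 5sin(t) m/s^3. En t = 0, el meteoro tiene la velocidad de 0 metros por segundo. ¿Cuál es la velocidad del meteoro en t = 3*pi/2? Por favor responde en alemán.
Wir müssen unsere Gleichung für den Ruck j(t) = 5·sin(t) 2-mal integrieren. Durch Integration von dem Ruck und Verwendung der Anfangsbedingung a(0) = -5, erhalten wir a(t) = -5·cos(t). Durch Integration von der Beschleunigung und Verwendung der Anfangsbedingung v(0) = 0, erhalten wir v(t) = -5·sin(t). Wir haben die Geschwindigkeit v(t) = -5·sin(t). Durch Einsetzen von t = 3*pi/2: v(3*pi/2) = 5.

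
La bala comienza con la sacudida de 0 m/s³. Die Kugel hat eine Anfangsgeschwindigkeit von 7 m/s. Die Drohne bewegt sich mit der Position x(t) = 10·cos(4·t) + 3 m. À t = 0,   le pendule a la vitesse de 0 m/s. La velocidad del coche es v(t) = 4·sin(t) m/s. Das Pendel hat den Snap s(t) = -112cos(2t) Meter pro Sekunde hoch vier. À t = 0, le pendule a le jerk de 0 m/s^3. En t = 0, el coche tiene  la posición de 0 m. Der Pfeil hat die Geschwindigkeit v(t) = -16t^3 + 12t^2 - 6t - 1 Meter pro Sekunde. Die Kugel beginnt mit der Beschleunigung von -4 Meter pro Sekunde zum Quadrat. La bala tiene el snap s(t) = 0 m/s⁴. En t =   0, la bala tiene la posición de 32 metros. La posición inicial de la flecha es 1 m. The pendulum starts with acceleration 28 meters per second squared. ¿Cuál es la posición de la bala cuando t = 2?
Debemos encontrar la integral de nuestra ecuación del snap s(t) = 0 4 veces. La integral del snap es la sacudida. Usando j(0) = 0, obtenemos j(t) = 0. La integral de la sacudida, con a(0) = -4, da la aceleración: a(t) = -4. Integrando la aceleración y usando la condición inicial v(0) = 7, obtenemos v(t) = 7 - 4·t. Tomando ∫v(t)dt y aplicando x(0) = 32, encontramos x(t) = -2·t^2 + 7·t + 32. De la ecuación de la posición x(t) = -2·t^2 + 7·t + 32, sustituimos t = 2 para obtener x = 38.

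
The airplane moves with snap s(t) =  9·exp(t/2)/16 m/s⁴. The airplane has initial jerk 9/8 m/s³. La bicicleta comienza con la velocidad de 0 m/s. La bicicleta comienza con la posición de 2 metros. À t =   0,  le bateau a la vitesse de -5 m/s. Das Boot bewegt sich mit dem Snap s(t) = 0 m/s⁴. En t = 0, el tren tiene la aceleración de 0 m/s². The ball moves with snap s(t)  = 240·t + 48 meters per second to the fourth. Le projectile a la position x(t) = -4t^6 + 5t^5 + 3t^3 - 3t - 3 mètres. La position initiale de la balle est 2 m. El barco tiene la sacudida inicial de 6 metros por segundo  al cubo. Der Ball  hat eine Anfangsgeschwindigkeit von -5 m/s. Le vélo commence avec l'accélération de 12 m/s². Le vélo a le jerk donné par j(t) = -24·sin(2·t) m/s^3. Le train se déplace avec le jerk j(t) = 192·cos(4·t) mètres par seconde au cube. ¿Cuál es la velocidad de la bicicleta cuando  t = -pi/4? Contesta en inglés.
We need to integrate our jerk equation j(t) = -24·sin(2·t) 2 times. Integrating jerk and using the initial condition a(0) = 12, we get a(t) = 12·cos(2·t). Finding the antiderivative of a(t) and using v(0) = 0: v(t) = 6·sin(2·t). We have velocity v(t) = 6·sin(2·t). Substituting t = -pi/4: v(-pi/4) = -6.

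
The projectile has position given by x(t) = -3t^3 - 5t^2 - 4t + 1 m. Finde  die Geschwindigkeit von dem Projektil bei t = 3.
Um dies zu lösen, müssen wir 1 Ableitung unserer Gleichung für die Position x(t) = -3·t^3 - 5·t^2 - 4·t + 1 nehmen. Mit d/dt von x(t) finden wir v(t) = -9·t^2 - 10·t - 4. Wir haben die Geschwindigkeit v(t) = -9·t^2 - 10·t - 4. Durch Einsetzen von t = 3: v(3) = -115.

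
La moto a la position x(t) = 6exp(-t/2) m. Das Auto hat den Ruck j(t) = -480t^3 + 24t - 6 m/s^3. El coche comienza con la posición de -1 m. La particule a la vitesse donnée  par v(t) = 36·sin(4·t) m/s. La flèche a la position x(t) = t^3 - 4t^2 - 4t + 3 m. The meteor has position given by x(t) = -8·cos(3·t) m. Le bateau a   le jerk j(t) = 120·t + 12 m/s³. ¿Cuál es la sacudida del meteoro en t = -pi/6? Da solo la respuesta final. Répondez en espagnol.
j(-pi/6) = 216.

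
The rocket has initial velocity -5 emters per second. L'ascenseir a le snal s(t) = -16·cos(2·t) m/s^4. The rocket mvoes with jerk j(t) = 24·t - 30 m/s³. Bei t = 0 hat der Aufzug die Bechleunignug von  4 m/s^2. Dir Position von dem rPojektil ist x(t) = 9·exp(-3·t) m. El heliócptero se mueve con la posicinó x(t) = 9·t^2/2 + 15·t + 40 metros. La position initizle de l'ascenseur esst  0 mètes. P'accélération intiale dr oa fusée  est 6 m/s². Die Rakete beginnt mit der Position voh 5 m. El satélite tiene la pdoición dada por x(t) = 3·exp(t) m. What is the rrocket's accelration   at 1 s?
To solve this, we need to take 1 antiderivative of our jerk equation j(t) = 24·t - 30. Finding the antiderivative of j(t) and using a(0) = 6: a(t) = 12·t^2 - 30·t + 6. From the given acceleration equation a(t) = 12·t^2 - 30·t + 6, we substitute t = 1 to get a = -12.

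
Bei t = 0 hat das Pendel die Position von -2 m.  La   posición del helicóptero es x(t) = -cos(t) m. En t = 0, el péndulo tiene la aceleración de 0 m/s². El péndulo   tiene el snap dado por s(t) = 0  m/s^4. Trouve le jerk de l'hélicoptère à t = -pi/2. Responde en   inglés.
To solve this, we need to take 3 derivatives of our position equation x(t) = -cos(t). Taking d/dt of x(t), we find v(t) = sin(t). Differentiating velocity, we get acceleration: a(t) = cos(t). Differentiating acceleration, we get jerk: j(t) = -sin(t). From the given jerk equation j(t) = -sin(t), we substitute t = -pi/2 to get j = 1.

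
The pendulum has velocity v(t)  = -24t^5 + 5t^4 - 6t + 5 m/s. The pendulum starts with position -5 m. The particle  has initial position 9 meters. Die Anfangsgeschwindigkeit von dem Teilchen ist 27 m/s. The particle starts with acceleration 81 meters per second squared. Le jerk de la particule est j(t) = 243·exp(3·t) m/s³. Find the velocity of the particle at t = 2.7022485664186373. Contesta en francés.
Nous devons intégrer notre équation du jerk j(t) = 243·exp(3·t) 2 fois. En prenant ∫j(t)dt et en appliquant a(0) = 81, nous trouvons a(t) = 81·exp(3·t). La primitive de l'accélération, avec v(0) = 27, donne la vitesse: v(t) = 27·exp(3·t). En utilisant v(t) = 27·exp(3·t) et en substituant t = 2.7022485664186373, nous trouvons v = 89552.7006691502.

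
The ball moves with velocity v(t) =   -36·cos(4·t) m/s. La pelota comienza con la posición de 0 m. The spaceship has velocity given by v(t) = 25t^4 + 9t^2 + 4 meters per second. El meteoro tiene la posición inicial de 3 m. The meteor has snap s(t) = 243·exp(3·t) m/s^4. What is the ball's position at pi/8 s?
To find the answer, we compute 1 antiderivative of v(t) = -36·cos(4·t). The antiderivative of velocity is position. Using x(0) = 0, we get x(t) = -9·sin(4·t). We have position x(t) = -9·sin(4·t). Substituting t = pi/8: x(pi/8) = -9.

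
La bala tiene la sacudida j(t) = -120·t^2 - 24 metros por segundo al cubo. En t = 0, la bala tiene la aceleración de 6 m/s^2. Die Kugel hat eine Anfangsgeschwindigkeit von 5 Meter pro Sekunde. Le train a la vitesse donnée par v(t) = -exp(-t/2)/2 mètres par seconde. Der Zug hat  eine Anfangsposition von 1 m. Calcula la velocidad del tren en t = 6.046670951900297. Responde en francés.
En utilisant v(t) = -exp(-t/2)/2 et en substituant t = 6.046670951900297, nous trouvons v = -0.0243193571183948.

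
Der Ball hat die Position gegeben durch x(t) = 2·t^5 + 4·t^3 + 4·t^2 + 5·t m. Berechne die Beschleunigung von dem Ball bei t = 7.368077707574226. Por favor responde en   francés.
En partant de la position x(t) = 2·t^5 + 4·t^3 + 4·t^2 + 5·t, nous prenons 2 dérivées. La dérivée de la position donne la vitesse: v(t) = 10·t^4 + 12·t^2 + 8·t + 5. La dérivée de la vitesse donne l'accélération: a(t) = 40·t^3 + 24·t + 8. En utilisant a(t) = 40·t^3 + 24·t + 8 et en substituant t = 7.368077707574226, nous trouvons a = 16184.9296968844.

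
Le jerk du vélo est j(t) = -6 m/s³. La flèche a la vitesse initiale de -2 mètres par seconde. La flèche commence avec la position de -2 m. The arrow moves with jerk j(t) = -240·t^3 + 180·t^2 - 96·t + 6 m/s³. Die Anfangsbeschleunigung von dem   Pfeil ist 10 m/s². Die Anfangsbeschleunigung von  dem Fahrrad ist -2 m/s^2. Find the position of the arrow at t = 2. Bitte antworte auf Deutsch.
Wir müssen das Integral unserer Gleichung für den Ruck j(t) = -240·t^3 + 180·t^2 - 96·t + 6 3-mal finden. Das Integral von dem Ruck, mit a(0) = 10, ergibt die Beschleunigung: a(t) = -60·t^4 + 60·t^3 - 48·t^2 + 6·t + 10. Mit ∫a(t)dt und Anwendung von v(0) = -2, finden wir v(t) = -12·t^5 + 15·t^4 - 16·t^3 + 3·t^2 + 10·t - 2. Die Stammfunktion von der Geschwindigkeit, mit x(0) = -2, ergibt die Position: x(t) = -2·t^6 + 3·t^5 - 4·t^4 + t^3 + 5·t^2 - 2·t - 2. Aus der Gleichung für die Position x(t) = -2·t^6 + 3·t^5 - 4·t^4 + t^3 + 5·t^2 - 2·t - 2, setzen wir t = 2 ein und erhalten x = -74.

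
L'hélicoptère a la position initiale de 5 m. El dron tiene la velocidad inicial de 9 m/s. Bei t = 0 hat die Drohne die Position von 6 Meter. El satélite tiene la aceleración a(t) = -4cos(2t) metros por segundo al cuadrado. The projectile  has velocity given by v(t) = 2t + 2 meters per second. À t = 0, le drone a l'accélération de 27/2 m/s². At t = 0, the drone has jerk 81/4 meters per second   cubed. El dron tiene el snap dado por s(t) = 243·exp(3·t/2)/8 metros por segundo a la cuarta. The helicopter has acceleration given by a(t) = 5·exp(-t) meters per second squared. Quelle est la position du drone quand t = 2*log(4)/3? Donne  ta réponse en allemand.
Um dies zu lösen, müssen wir 4 Integrale unserer Gleichung für den Snap s(t) = 243·exp(3·t/2)/8 finden. Durch Integration von dem Snap und Verwendung der Anfangsbedingung j(0) = 81/4, erhalten wir j(t) = 81·exp(3·t/2)/4. Durch Integration von dem Ruck und Verwendung der Anfangsbedingung a(0) = 27/2, erhalten wir a(t) = 27·exp(3·t/2)/2. Mit ∫a(t)dt und Anwendung von v(0) = 9, finden wir v(t) = 9·exp(3·t/2). Durch Integration von der Geschwindigkeit und Verwendung der Anfangsbedingung x(0) = 6, erhalten wir x(t) = 6·exp(3·t/2). Wir haben die Position x(t) = 6·exp(3·t/2). Durch Einsetzen von t = 2*log(4)/3: x(2*log(4)/3) = 24.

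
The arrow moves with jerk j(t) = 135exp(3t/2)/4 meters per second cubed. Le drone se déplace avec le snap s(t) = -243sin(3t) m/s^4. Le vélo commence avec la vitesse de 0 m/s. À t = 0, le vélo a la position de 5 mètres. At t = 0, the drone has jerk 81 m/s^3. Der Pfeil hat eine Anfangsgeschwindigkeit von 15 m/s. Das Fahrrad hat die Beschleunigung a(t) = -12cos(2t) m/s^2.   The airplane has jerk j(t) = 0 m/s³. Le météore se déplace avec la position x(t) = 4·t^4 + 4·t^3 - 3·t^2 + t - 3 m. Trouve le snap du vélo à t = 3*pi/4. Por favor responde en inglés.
Starting from acceleration a(t) = -12·cos(2·t), we take 2 derivatives. The derivative of acceleration gives jerk: j(t) = 24·sin(2·t). The derivative of jerk gives snap: s(t) = 48·cos(2·t). We have snap s(t) = 48·cos(2·t). Substituting t = 3*pi/4: s(3*pi/4) = 0.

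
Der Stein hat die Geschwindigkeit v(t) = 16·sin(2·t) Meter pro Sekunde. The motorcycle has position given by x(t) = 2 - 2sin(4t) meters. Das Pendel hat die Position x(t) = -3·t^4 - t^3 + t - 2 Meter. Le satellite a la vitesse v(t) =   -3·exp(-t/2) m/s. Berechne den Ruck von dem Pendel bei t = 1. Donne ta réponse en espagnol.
Partiendo de la posición x(t) = -3·t^4 - t^3 + t - 2, tomamos 3 derivadas. Tomando d/dt de x(t), encontramos v(t) = -12·t^3 - 3·t^2 + 1. Tomando d/dt de v(t), encontramos a(t) = -36·t^2 - 6·t. Tomando d/dt de a(t), encontramos j(t) = -72·t - 6. Usando j(t) = -72·t - 6 y sustituyendo t = 1, encontramos j = -78.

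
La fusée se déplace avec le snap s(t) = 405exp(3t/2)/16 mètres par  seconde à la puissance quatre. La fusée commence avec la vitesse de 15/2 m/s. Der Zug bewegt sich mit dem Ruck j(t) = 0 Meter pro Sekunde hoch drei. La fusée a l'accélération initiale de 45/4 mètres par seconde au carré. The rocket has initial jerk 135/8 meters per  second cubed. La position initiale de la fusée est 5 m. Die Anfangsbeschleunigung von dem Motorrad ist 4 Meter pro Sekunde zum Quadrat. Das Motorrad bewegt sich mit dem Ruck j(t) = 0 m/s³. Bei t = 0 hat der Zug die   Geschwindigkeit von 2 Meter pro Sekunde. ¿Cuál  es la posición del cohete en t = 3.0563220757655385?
Partiendo del snap s(t) = 405·exp(3·t/2)/16, tomamos 4 integrales. La antiderivada del snap es la sacudida. Usando j(0) = 135/8, obtenemos j(t) = 135·exp(3·t/2)/8. Integrando la sacudida y usando la condición inicial a(0) = 45/4, obtenemos a(t) = 45·exp(3·t/2)/4. Tomando ∫a(t)dt y aplicando v(0) = 15/2, encontramos v(t) = 15·exp(3·t/2)/2. La antiderivada de la velocidad es la posición. Usando x(0) = 5, obtenemos x(t) = 5·exp(3·t/2). De la ecuación de la posición x(t) = 5·exp(3·t/2), sustituimos t = 3.0563220757655385 para obtener x = 489.762718609132.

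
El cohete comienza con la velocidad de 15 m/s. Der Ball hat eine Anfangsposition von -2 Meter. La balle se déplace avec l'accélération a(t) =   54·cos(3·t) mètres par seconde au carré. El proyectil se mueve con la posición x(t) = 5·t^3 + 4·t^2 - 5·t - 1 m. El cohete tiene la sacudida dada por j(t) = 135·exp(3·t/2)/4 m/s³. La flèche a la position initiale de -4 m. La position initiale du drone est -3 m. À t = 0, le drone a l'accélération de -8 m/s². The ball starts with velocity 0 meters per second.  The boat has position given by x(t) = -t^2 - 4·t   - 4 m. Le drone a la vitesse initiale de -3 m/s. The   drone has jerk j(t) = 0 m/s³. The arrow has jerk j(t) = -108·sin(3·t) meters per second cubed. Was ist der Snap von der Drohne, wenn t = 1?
Ausgehend von dem Ruck j(t) = 0, nehmen wir 1 Ableitung. Durch Ableiten von dem Ruck erhalten wir den Snap: s(t) = 0. Wir haben den Snap s(t) = 0. Durch Einsetzen von t = 1: s(1) = 0.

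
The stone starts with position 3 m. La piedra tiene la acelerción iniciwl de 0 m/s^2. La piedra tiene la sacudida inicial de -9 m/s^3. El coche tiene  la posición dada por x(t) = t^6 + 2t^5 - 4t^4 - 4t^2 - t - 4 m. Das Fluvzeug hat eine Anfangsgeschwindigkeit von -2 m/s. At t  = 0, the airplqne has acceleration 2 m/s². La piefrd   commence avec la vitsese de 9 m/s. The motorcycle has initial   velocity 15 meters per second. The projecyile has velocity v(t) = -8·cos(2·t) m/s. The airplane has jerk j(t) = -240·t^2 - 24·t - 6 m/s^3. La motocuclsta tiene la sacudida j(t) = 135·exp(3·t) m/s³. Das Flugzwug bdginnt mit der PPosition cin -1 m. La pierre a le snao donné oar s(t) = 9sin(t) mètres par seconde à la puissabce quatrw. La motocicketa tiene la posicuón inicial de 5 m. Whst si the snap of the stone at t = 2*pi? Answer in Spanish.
De la ecuación del snap s(t) = 9·sin(t), sustituimos t = 2*pi para obtener s = 0.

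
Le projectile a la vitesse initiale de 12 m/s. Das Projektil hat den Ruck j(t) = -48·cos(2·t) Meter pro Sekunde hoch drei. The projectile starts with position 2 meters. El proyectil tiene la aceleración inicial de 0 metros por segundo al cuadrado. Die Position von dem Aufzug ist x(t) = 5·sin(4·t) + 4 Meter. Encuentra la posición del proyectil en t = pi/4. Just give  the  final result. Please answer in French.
La position à t = pi/4 est x = 8.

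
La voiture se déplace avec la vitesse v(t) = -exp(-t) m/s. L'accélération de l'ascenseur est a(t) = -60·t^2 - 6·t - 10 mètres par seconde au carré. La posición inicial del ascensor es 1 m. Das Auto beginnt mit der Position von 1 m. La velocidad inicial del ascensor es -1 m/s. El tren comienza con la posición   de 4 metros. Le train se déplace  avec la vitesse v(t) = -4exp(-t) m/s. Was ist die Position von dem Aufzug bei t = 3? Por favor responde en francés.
Nous devons trouver la primitive de notre équation de l'accélération a(t) = -60·t^2 - 6·t - 10 2 fois. L'intégrale de l'accélération, avec v(0) = -1, donne la vitesse: v(t) = -20·t^3 - 3·t^2 - 10·t - 1. En intégrant la vitesse et en utilisant la condition initiale x(0) = 1, nous obtenons x(t) = -5·t^4 - t^3 - 5·t^2 - t + 1. Nous avons la position x(t) = -5·t^4 - t^3 - 5·t^2 - t + 1. En substituant t = 3: x(3) = -479.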